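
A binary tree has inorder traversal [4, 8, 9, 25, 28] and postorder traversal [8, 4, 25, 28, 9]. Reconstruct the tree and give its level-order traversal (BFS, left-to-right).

Inorder:   [4, 8, 9, 25, 28]
Postorder: [8, 4, 25, 28, 9]
Algorithm: postorder visits root last, so walk postorder right-to-left;
each value is the root of the current inorder slice — split it at that
value, recurse on the right subtree first, then the left.
Recursive splits:
  root=9; inorder splits into left=[4, 8], right=[25, 28]
  root=28; inorder splits into left=[25], right=[]
  root=25; inorder splits into left=[], right=[]
  root=4; inorder splits into left=[], right=[8]
  root=8; inorder splits into left=[], right=[]
Reconstructed level-order: [9, 4, 28, 8, 25]


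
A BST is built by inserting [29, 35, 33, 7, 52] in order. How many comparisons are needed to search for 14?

Search path for 14: 29 -> 7
Found: False
Comparisons: 2


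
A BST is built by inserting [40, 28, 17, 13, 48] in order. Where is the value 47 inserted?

Starting tree (level order): [40, 28, 48, 17, None, None, None, 13]
Insertion path: 40 -> 48
Result: insert 47 as left child of 48
Final tree (level order): [40, 28, 48, 17, None, 47, None, 13]


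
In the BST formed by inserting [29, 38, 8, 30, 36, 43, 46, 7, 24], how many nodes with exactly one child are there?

Tree built from: [29, 38, 8, 30, 36, 43, 46, 7, 24]
Tree (level-order array): [29, 8, 38, 7, 24, 30, 43, None, None, None, None, None, 36, None, 46]
Rule: These are nodes with exactly 1 non-null child.
Per-node child counts:
  node 29: 2 child(ren)
  node 8: 2 child(ren)
  node 7: 0 child(ren)
  node 24: 0 child(ren)
  node 38: 2 child(ren)
  node 30: 1 child(ren)
  node 36: 0 child(ren)
  node 43: 1 child(ren)
  node 46: 0 child(ren)
Matching nodes: [30, 43]
Count of nodes with exactly one child: 2


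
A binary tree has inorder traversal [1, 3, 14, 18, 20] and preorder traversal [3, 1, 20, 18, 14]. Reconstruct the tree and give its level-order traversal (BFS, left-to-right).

Inorder:  [1, 3, 14, 18, 20]
Preorder: [3, 1, 20, 18, 14]
Algorithm: preorder visits root first, so consume preorder in order;
for each root, split the current inorder slice at that value into
left-subtree inorder and right-subtree inorder, then recurse.
Recursive splits:
  root=3; inorder splits into left=[1], right=[14, 18, 20]
  root=1; inorder splits into left=[], right=[]
  root=20; inorder splits into left=[14, 18], right=[]
  root=18; inorder splits into left=[14], right=[]
  root=14; inorder splits into left=[], right=[]
Reconstructed level-order: [3, 1, 20, 18, 14]


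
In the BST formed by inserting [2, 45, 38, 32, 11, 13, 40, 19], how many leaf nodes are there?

Tree built from: [2, 45, 38, 32, 11, 13, 40, 19]
Tree (level-order array): [2, None, 45, 38, None, 32, 40, 11, None, None, None, None, 13, None, 19]
Rule: A leaf has 0 children.
Per-node child counts:
  node 2: 1 child(ren)
  node 45: 1 child(ren)
  node 38: 2 child(ren)
  node 32: 1 child(ren)
  node 11: 1 child(ren)
  node 13: 1 child(ren)
  node 19: 0 child(ren)
  node 40: 0 child(ren)
Matching nodes: [19, 40]
Count of leaf nodes: 2


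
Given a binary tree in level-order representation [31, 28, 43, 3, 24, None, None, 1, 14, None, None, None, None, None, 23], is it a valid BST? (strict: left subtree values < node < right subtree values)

Level-order array: [31, 28, 43, 3, 24, None, None, 1, 14, None, None, None, None, None, 23]
Validate using subtree bounds (lo, hi): at each node, require lo < value < hi,
then recurse left with hi=value and right with lo=value.
Preorder trace (stopping at first violation):
  at node 31 with bounds (-inf, +inf): OK
  at node 28 with bounds (-inf, 31): OK
  at node 3 with bounds (-inf, 28): OK
  at node 1 with bounds (-inf, 3): OK
  at node 14 with bounds (3, 28): OK
  at node 23 with bounds (14, 28): OK
  at node 24 with bounds (28, 31): VIOLATION
Node 24 violates its bound: not (28 < 24 < 31).
Result: Not a valid BST


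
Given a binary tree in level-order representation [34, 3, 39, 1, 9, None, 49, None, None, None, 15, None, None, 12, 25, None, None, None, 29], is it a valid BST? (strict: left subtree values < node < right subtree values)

Level-order array: [34, 3, 39, 1, 9, None, 49, None, None, None, 15, None, None, 12, 25, None, None, None, 29]
Validate using subtree bounds (lo, hi): at each node, require lo < value < hi,
then recurse left with hi=value and right with lo=value.
Preorder trace (stopping at first violation):
  at node 34 with bounds (-inf, +inf): OK
  at node 3 with bounds (-inf, 34): OK
  at node 1 with bounds (-inf, 3): OK
  at node 9 with bounds (3, 34): OK
  at node 15 with bounds (9, 34): OK
  at node 12 with bounds (9, 15): OK
  at node 25 with bounds (15, 34): OK
  at node 29 with bounds (25, 34): OK
  at node 39 with bounds (34, +inf): OK
  at node 49 with bounds (39, +inf): OK
No violation found at any node.
Result: Valid BST


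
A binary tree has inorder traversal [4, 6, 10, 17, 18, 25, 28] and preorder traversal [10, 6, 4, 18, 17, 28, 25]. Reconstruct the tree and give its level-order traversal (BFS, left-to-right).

Inorder:  [4, 6, 10, 17, 18, 25, 28]
Preorder: [10, 6, 4, 18, 17, 28, 25]
Algorithm: preorder visits root first, so consume preorder in order;
for each root, split the current inorder slice at that value into
left-subtree inorder and right-subtree inorder, then recurse.
Recursive splits:
  root=10; inorder splits into left=[4, 6], right=[17, 18, 25, 28]
  root=6; inorder splits into left=[4], right=[]
  root=4; inorder splits into left=[], right=[]
  root=18; inorder splits into left=[17], right=[25, 28]
  root=17; inorder splits into left=[], right=[]
  root=28; inorder splits into left=[25], right=[]
  root=25; inorder splits into left=[], right=[]
Reconstructed level-order: [10, 6, 18, 4, 17, 28, 25]


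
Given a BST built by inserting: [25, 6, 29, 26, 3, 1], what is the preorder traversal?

Tree insertion order: [25, 6, 29, 26, 3, 1]
Tree (level-order array): [25, 6, 29, 3, None, 26, None, 1]
Preorder traversal: [25, 6, 3, 1, 29, 26]


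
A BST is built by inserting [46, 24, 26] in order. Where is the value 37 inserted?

Starting tree (level order): [46, 24, None, None, 26]
Insertion path: 46 -> 24 -> 26
Result: insert 37 as right child of 26
Final tree (level order): [46, 24, None, None, 26, None, 37]


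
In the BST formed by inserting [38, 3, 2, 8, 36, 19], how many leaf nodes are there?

Tree built from: [38, 3, 2, 8, 36, 19]
Tree (level-order array): [38, 3, None, 2, 8, None, None, None, 36, 19]
Rule: A leaf has 0 children.
Per-node child counts:
  node 38: 1 child(ren)
  node 3: 2 child(ren)
  node 2: 0 child(ren)
  node 8: 1 child(ren)
  node 36: 1 child(ren)
  node 19: 0 child(ren)
Matching nodes: [2, 19]
Count of leaf nodes: 2


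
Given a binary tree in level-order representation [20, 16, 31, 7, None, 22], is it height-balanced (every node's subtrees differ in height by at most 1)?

Tree (level-order array): [20, 16, 31, 7, None, 22]
Definition: a tree is height-balanced if, at every node, |h(left) - h(right)| <= 1 (empty subtree has height -1).
Bottom-up per-node check:
  node 7: h_left=-1, h_right=-1, diff=0 [OK], height=0
  node 16: h_left=0, h_right=-1, diff=1 [OK], height=1
  node 22: h_left=-1, h_right=-1, diff=0 [OK], height=0
  node 31: h_left=0, h_right=-1, diff=1 [OK], height=1
  node 20: h_left=1, h_right=1, diff=0 [OK], height=2
All nodes satisfy the balance condition.
Result: Balanced


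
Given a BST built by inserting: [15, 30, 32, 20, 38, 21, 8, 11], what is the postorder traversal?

Tree insertion order: [15, 30, 32, 20, 38, 21, 8, 11]
Tree (level-order array): [15, 8, 30, None, 11, 20, 32, None, None, None, 21, None, 38]
Postorder traversal: [11, 8, 21, 20, 38, 32, 30, 15]


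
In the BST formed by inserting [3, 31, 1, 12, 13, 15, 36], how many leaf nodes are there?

Tree built from: [3, 31, 1, 12, 13, 15, 36]
Tree (level-order array): [3, 1, 31, None, None, 12, 36, None, 13, None, None, None, 15]
Rule: A leaf has 0 children.
Per-node child counts:
  node 3: 2 child(ren)
  node 1: 0 child(ren)
  node 31: 2 child(ren)
  node 12: 1 child(ren)
  node 13: 1 child(ren)
  node 15: 0 child(ren)
  node 36: 0 child(ren)
Matching nodes: [1, 15, 36]
Count of leaf nodes: 3


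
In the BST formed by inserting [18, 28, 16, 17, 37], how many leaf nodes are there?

Tree built from: [18, 28, 16, 17, 37]
Tree (level-order array): [18, 16, 28, None, 17, None, 37]
Rule: A leaf has 0 children.
Per-node child counts:
  node 18: 2 child(ren)
  node 16: 1 child(ren)
  node 17: 0 child(ren)
  node 28: 1 child(ren)
  node 37: 0 child(ren)
Matching nodes: [17, 37]
Count of leaf nodes: 2


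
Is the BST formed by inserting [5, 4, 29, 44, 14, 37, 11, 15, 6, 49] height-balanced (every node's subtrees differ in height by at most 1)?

Tree (level-order array): [5, 4, 29, None, None, 14, 44, 11, 15, 37, 49, 6]
Definition: a tree is height-balanced if, at every node, |h(left) - h(right)| <= 1 (empty subtree has height -1).
Bottom-up per-node check:
  node 4: h_left=-1, h_right=-1, diff=0 [OK], height=0
  node 6: h_left=-1, h_right=-1, diff=0 [OK], height=0
  node 11: h_left=0, h_right=-1, diff=1 [OK], height=1
  node 15: h_left=-1, h_right=-1, diff=0 [OK], height=0
  node 14: h_left=1, h_right=0, diff=1 [OK], height=2
  node 37: h_left=-1, h_right=-1, diff=0 [OK], height=0
  node 49: h_left=-1, h_right=-1, diff=0 [OK], height=0
  node 44: h_left=0, h_right=0, diff=0 [OK], height=1
  node 29: h_left=2, h_right=1, diff=1 [OK], height=3
  node 5: h_left=0, h_right=3, diff=3 [FAIL (|0-3|=3 > 1)], height=4
Node 5 violates the condition: |0 - 3| = 3 > 1.
Result: Not balanced


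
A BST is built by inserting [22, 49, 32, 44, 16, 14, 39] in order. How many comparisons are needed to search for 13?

Search path for 13: 22 -> 16 -> 14
Found: False
Comparisons: 3


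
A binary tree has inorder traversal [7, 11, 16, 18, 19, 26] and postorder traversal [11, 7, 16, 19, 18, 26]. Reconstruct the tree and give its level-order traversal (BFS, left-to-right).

Inorder:   [7, 11, 16, 18, 19, 26]
Postorder: [11, 7, 16, 19, 18, 26]
Algorithm: postorder visits root last, so walk postorder right-to-left;
each value is the root of the current inorder slice — split it at that
value, recurse on the right subtree first, then the left.
Recursive splits:
  root=26; inorder splits into left=[7, 11, 16, 18, 19], right=[]
  root=18; inorder splits into left=[7, 11, 16], right=[19]
  root=19; inorder splits into left=[], right=[]
  root=16; inorder splits into left=[7, 11], right=[]
  root=7; inorder splits into left=[], right=[11]
  root=11; inorder splits into left=[], right=[]
Reconstructed level-order: [26, 18, 16, 19, 7, 11]


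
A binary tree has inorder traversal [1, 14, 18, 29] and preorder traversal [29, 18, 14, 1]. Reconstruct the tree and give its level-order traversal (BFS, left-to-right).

Inorder:  [1, 14, 18, 29]
Preorder: [29, 18, 14, 1]
Algorithm: preorder visits root first, so consume preorder in order;
for each root, split the current inorder slice at that value into
left-subtree inorder and right-subtree inorder, then recurse.
Recursive splits:
  root=29; inorder splits into left=[1, 14, 18], right=[]
  root=18; inorder splits into left=[1, 14], right=[]
  root=14; inorder splits into left=[1], right=[]
  root=1; inorder splits into left=[], right=[]
Reconstructed level-order: [29, 18, 14, 1]


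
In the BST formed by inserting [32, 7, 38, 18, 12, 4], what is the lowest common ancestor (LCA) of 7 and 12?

Tree insertion order: [32, 7, 38, 18, 12, 4]
Tree (level-order array): [32, 7, 38, 4, 18, None, None, None, None, 12]
In a BST, the LCA of p=7, q=12 is the first node v on the
root-to-leaf path with p <= v <= q (go left if both < v, right if both > v).
Walk from root:
  at 32: both 7 and 12 < 32, go left
  at 7: 7 <= 7 <= 12, this is the LCA
LCA = 7


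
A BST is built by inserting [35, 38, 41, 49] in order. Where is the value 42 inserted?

Starting tree (level order): [35, None, 38, None, 41, None, 49]
Insertion path: 35 -> 38 -> 41 -> 49
Result: insert 42 as left child of 49
Final tree (level order): [35, None, 38, None, 41, None, 49, 42]


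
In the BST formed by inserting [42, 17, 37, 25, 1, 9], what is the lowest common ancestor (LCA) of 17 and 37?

Tree insertion order: [42, 17, 37, 25, 1, 9]
Tree (level-order array): [42, 17, None, 1, 37, None, 9, 25]
In a BST, the LCA of p=17, q=37 is the first node v on the
root-to-leaf path with p <= v <= q (go left if both < v, right if both > v).
Walk from root:
  at 42: both 17 and 37 < 42, go left
  at 17: 17 <= 17 <= 37, this is the LCA
LCA = 17


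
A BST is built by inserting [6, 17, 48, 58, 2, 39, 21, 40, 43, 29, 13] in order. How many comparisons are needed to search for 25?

Search path for 25: 6 -> 17 -> 48 -> 39 -> 21 -> 29
Found: False
Comparisons: 6


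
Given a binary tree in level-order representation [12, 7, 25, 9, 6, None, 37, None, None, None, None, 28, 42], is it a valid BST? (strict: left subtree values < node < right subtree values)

Level-order array: [12, 7, 25, 9, 6, None, 37, None, None, None, None, 28, 42]
Validate using subtree bounds (lo, hi): at each node, require lo < value < hi,
then recurse left with hi=value and right with lo=value.
Preorder trace (stopping at first violation):
  at node 12 with bounds (-inf, +inf): OK
  at node 7 with bounds (-inf, 12): OK
  at node 9 with bounds (-inf, 7): VIOLATION
Node 9 violates its bound: not (-inf < 9 < 7).
Result: Not a valid BST


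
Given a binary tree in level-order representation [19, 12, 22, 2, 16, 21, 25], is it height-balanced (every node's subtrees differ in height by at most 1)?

Tree (level-order array): [19, 12, 22, 2, 16, 21, 25]
Definition: a tree is height-balanced if, at every node, |h(left) - h(right)| <= 1 (empty subtree has height -1).
Bottom-up per-node check:
  node 2: h_left=-1, h_right=-1, diff=0 [OK], height=0
  node 16: h_left=-1, h_right=-1, diff=0 [OK], height=0
  node 12: h_left=0, h_right=0, diff=0 [OK], height=1
  node 21: h_left=-1, h_right=-1, diff=0 [OK], height=0
  node 25: h_left=-1, h_right=-1, diff=0 [OK], height=0
  node 22: h_left=0, h_right=0, diff=0 [OK], height=1
  node 19: h_left=1, h_right=1, diff=0 [OK], height=2
All nodes satisfy the balance condition.
Result: Balanced


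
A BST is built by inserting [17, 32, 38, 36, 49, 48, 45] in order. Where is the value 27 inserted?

Starting tree (level order): [17, None, 32, None, 38, 36, 49, None, None, 48, None, 45]
Insertion path: 17 -> 32
Result: insert 27 as left child of 32
Final tree (level order): [17, None, 32, 27, 38, None, None, 36, 49, None, None, 48, None, 45]


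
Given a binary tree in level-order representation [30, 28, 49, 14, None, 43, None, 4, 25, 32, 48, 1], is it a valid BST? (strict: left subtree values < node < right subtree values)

Level-order array: [30, 28, 49, 14, None, 43, None, 4, 25, 32, 48, 1]
Validate using subtree bounds (lo, hi): at each node, require lo < value < hi,
then recurse left with hi=value and right with lo=value.
Preorder trace (stopping at first violation):
  at node 30 with bounds (-inf, +inf): OK
  at node 28 with bounds (-inf, 30): OK
  at node 14 with bounds (-inf, 28): OK
  at node 4 with bounds (-inf, 14): OK
  at node 1 with bounds (-inf, 4): OK
  at node 25 with bounds (14, 28): OK
  at node 49 with bounds (30, +inf): OK
  at node 43 with bounds (30, 49): OK
  at node 32 with bounds (30, 43): OK
  at node 48 with bounds (43, 49): OK
No violation found at any node.
Result: Valid BST


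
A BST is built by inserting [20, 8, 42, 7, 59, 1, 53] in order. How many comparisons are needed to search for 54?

Search path for 54: 20 -> 42 -> 59 -> 53
Found: False
Comparisons: 4


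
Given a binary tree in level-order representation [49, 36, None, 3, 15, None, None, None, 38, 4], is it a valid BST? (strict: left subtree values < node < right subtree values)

Level-order array: [49, 36, None, 3, 15, None, None, None, 38, 4]
Validate using subtree bounds (lo, hi): at each node, require lo < value < hi,
then recurse left with hi=value and right with lo=value.
Preorder trace (stopping at first violation):
  at node 49 with bounds (-inf, +inf): OK
  at node 36 with bounds (-inf, 49): OK
  at node 3 with bounds (-inf, 36): OK
  at node 15 with bounds (36, 49): VIOLATION
Node 15 violates its bound: not (36 < 15 < 49).
Result: Not a valid BST


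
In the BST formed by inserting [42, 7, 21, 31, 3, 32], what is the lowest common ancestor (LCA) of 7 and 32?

Tree insertion order: [42, 7, 21, 31, 3, 32]
Tree (level-order array): [42, 7, None, 3, 21, None, None, None, 31, None, 32]
In a BST, the LCA of p=7, q=32 is the first node v on the
root-to-leaf path with p <= v <= q (go left if both < v, right if both > v).
Walk from root:
  at 42: both 7 and 32 < 42, go left
  at 7: 7 <= 7 <= 32, this is the LCA
LCA = 7


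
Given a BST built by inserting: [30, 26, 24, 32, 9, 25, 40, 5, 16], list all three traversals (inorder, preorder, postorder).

Tree insertion order: [30, 26, 24, 32, 9, 25, 40, 5, 16]
Tree (level-order array): [30, 26, 32, 24, None, None, 40, 9, 25, None, None, 5, 16]
Inorder (L, root, R): [5, 9, 16, 24, 25, 26, 30, 32, 40]
Preorder (root, L, R): [30, 26, 24, 9, 5, 16, 25, 32, 40]
Postorder (L, R, root): [5, 16, 9, 25, 24, 26, 40, 32, 30]


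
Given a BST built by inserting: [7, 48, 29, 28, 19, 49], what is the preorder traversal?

Tree insertion order: [7, 48, 29, 28, 19, 49]
Tree (level-order array): [7, None, 48, 29, 49, 28, None, None, None, 19]
Preorder traversal: [7, 48, 29, 28, 19, 49]


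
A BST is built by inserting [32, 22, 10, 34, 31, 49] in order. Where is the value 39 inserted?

Starting tree (level order): [32, 22, 34, 10, 31, None, 49]
Insertion path: 32 -> 34 -> 49
Result: insert 39 as left child of 49
Final tree (level order): [32, 22, 34, 10, 31, None, 49, None, None, None, None, 39]


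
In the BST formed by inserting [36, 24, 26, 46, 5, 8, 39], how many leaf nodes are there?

Tree built from: [36, 24, 26, 46, 5, 8, 39]
Tree (level-order array): [36, 24, 46, 5, 26, 39, None, None, 8]
Rule: A leaf has 0 children.
Per-node child counts:
  node 36: 2 child(ren)
  node 24: 2 child(ren)
  node 5: 1 child(ren)
  node 8: 0 child(ren)
  node 26: 0 child(ren)
  node 46: 1 child(ren)
  node 39: 0 child(ren)
Matching nodes: [8, 26, 39]
Count of leaf nodes: 3


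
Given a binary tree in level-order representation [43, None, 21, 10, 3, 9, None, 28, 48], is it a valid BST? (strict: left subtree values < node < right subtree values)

Level-order array: [43, None, 21, 10, 3, 9, None, 28, 48]
Validate using subtree bounds (lo, hi): at each node, require lo < value < hi,
then recurse left with hi=value and right with lo=value.
Preorder trace (stopping at first violation):
  at node 43 with bounds (-inf, +inf): OK
  at node 21 with bounds (43, +inf): VIOLATION
Node 21 violates its bound: not (43 < 21 < +inf).
Result: Not a valid BST


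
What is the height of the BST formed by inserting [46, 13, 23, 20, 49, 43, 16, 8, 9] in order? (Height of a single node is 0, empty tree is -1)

Insertion order: [46, 13, 23, 20, 49, 43, 16, 8, 9]
Tree (level-order array): [46, 13, 49, 8, 23, None, None, None, 9, 20, 43, None, None, 16]
Compute height bottom-up (empty subtree = -1):
  height(9) = 1 + max(-1, -1) = 0
  height(8) = 1 + max(-1, 0) = 1
  height(16) = 1 + max(-1, -1) = 0
  height(20) = 1 + max(0, -1) = 1
  height(43) = 1 + max(-1, -1) = 0
  height(23) = 1 + max(1, 0) = 2
  height(13) = 1 + max(1, 2) = 3
  height(49) = 1 + max(-1, -1) = 0
  height(46) = 1 + max(3, 0) = 4
Height = 4


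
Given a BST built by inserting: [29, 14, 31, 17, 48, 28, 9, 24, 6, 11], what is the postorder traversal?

Tree insertion order: [29, 14, 31, 17, 48, 28, 9, 24, 6, 11]
Tree (level-order array): [29, 14, 31, 9, 17, None, 48, 6, 11, None, 28, None, None, None, None, None, None, 24]
Postorder traversal: [6, 11, 9, 24, 28, 17, 14, 48, 31, 29]


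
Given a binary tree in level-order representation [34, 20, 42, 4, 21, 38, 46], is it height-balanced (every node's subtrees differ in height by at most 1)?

Tree (level-order array): [34, 20, 42, 4, 21, 38, 46]
Definition: a tree is height-balanced if, at every node, |h(left) - h(right)| <= 1 (empty subtree has height -1).
Bottom-up per-node check:
  node 4: h_left=-1, h_right=-1, diff=0 [OK], height=0
  node 21: h_left=-1, h_right=-1, diff=0 [OK], height=0
  node 20: h_left=0, h_right=0, diff=0 [OK], height=1
  node 38: h_left=-1, h_right=-1, diff=0 [OK], height=0
  node 46: h_left=-1, h_right=-1, diff=0 [OK], height=0
  node 42: h_left=0, h_right=0, diff=0 [OK], height=1
  node 34: h_left=1, h_right=1, diff=0 [OK], height=2
All nodes satisfy the balance condition.
Result: Balanced


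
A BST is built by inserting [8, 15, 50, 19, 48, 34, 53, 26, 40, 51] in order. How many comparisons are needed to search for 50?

Search path for 50: 8 -> 15 -> 50
Found: True
Comparisons: 3


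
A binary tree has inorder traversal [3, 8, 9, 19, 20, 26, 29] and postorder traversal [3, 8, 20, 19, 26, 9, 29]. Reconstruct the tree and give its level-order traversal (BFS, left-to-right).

Inorder:   [3, 8, 9, 19, 20, 26, 29]
Postorder: [3, 8, 20, 19, 26, 9, 29]
Algorithm: postorder visits root last, so walk postorder right-to-left;
each value is the root of the current inorder slice — split it at that
value, recurse on the right subtree first, then the left.
Recursive splits:
  root=29; inorder splits into left=[3, 8, 9, 19, 20, 26], right=[]
  root=9; inorder splits into left=[3, 8], right=[19, 20, 26]
  root=26; inorder splits into left=[19, 20], right=[]
  root=19; inorder splits into left=[], right=[20]
  root=20; inorder splits into left=[], right=[]
  root=8; inorder splits into left=[3], right=[]
  root=3; inorder splits into left=[], right=[]
Reconstructed level-order: [29, 9, 8, 26, 3, 19, 20]


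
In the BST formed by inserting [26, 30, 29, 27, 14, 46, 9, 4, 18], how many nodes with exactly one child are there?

Tree built from: [26, 30, 29, 27, 14, 46, 9, 4, 18]
Tree (level-order array): [26, 14, 30, 9, 18, 29, 46, 4, None, None, None, 27]
Rule: These are nodes with exactly 1 non-null child.
Per-node child counts:
  node 26: 2 child(ren)
  node 14: 2 child(ren)
  node 9: 1 child(ren)
  node 4: 0 child(ren)
  node 18: 0 child(ren)
  node 30: 2 child(ren)
  node 29: 1 child(ren)
  node 27: 0 child(ren)
  node 46: 0 child(ren)
Matching nodes: [9, 29]
Count of nodes with exactly one child: 2


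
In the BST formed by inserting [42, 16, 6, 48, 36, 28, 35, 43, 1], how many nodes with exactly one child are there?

Tree built from: [42, 16, 6, 48, 36, 28, 35, 43, 1]
Tree (level-order array): [42, 16, 48, 6, 36, 43, None, 1, None, 28, None, None, None, None, None, None, 35]
Rule: These are nodes with exactly 1 non-null child.
Per-node child counts:
  node 42: 2 child(ren)
  node 16: 2 child(ren)
  node 6: 1 child(ren)
  node 1: 0 child(ren)
  node 36: 1 child(ren)
  node 28: 1 child(ren)
  node 35: 0 child(ren)
  node 48: 1 child(ren)
  node 43: 0 child(ren)
Matching nodes: [6, 36, 28, 48]
Count of nodes with exactly one child: 4


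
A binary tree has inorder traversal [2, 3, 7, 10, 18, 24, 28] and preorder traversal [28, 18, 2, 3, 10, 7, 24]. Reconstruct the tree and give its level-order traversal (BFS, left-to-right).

Inorder:  [2, 3, 7, 10, 18, 24, 28]
Preorder: [28, 18, 2, 3, 10, 7, 24]
Algorithm: preorder visits root first, so consume preorder in order;
for each root, split the current inorder slice at that value into
left-subtree inorder and right-subtree inorder, then recurse.
Recursive splits:
  root=28; inorder splits into left=[2, 3, 7, 10, 18, 24], right=[]
  root=18; inorder splits into left=[2, 3, 7, 10], right=[24]
  root=2; inorder splits into left=[], right=[3, 7, 10]
  root=3; inorder splits into left=[], right=[7, 10]
  root=10; inorder splits into left=[7], right=[]
  root=7; inorder splits into left=[], right=[]
  root=24; inorder splits into left=[], right=[]
Reconstructed level-order: [28, 18, 2, 24, 3, 10, 7]


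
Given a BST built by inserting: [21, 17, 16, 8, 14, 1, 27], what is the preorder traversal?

Tree insertion order: [21, 17, 16, 8, 14, 1, 27]
Tree (level-order array): [21, 17, 27, 16, None, None, None, 8, None, 1, 14]
Preorder traversal: [21, 17, 16, 8, 1, 14, 27]


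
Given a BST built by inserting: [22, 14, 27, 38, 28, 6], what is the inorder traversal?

Tree insertion order: [22, 14, 27, 38, 28, 6]
Tree (level-order array): [22, 14, 27, 6, None, None, 38, None, None, 28]
Inorder traversal: [6, 14, 22, 27, 28, 38]


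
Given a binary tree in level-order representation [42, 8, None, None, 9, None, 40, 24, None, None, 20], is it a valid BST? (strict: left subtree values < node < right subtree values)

Level-order array: [42, 8, None, None, 9, None, 40, 24, None, None, 20]
Validate using subtree bounds (lo, hi): at each node, require lo < value < hi,
then recurse left with hi=value and right with lo=value.
Preorder trace (stopping at first violation):
  at node 42 with bounds (-inf, +inf): OK
  at node 8 with bounds (-inf, 42): OK
  at node 9 with bounds (8, 42): OK
  at node 40 with bounds (9, 42): OK
  at node 24 with bounds (9, 40): OK
  at node 20 with bounds (24, 40): VIOLATION
Node 20 violates its bound: not (24 < 20 < 40).
Result: Not a valid BST


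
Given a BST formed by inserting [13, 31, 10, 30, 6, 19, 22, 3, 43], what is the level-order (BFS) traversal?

Tree insertion order: [13, 31, 10, 30, 6, 19, 22, 3, 43]
Tree (level-order array): [13, 10, 31, 6, None, 30, 43, 3, None, 19, None, None, None, None, None, None, 22]
BFS from the root, enqueuing left then right child of each popped node:
  queue [13] -> pop 13, enqueue [10, 31], visited so far: [13]
  queue [10, 31] -> pop 10, enqueue [6], visited so far: [13, 10]
  queue [31, 6] -> pop 31, enqueue [30, 43], visited so far: [13, 10, 31]
  queue [6, 30, 43] -> pop 6, enqueue [3], visited so far: [13, 10, 31, 6]
  queue [30, 43, 3] -> pop 30, enqueue [19], visited so far: [13, 10, 31, 6, 30]
  queue [43, 3, 19] -> pop 43, enqueue [none], visited so far: [13, 10, 31, 6, 30, 43]
  queue [3, 19] -> pop 3, enqueue [none], visited so far: [13, 10, 31, 6, 30, 43, 3]
  queue [19] -> pop 19, enqueue [22], visited so far: [13, 10, 31, 6, 30, 43, 3, 19]
  queue [22] -> pop 22, enqueue [none], visited so far: [13, 10, 31, 6, 30, 43, 3, 19, 22]
Result: [13, 10, 31, 6, 30, 43, 3, 19, 22]


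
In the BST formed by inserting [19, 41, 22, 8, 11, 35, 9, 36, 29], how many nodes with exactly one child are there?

Tree built from: [19, 41, 22, 8, 11, 35, 9, 36, 29]
Tree (level-order array): [19, 8, 41, None, 11, 22, None, 9, None, None, 35, None, None, 29, 36]
Rule: These are nodes with exactly 1 non-null child.
Per-node child counts:
  node 19: 2 child(ren)
  node 8: 1 child(ren)
  node 11: 1 child(ren)
  node 9: 0 child(ren)
  node 41: 1 child(ren)
  node 22: 1 child(ren)
  node 35: 2 child(ren)
  node 29: 0 child(ren)
  node 36: 0 child(ren)
Matching nodes: [8, 11, 41, 22]
Count of nodes with exactly one child: 4


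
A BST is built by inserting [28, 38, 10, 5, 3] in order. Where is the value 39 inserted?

Starting tree (level order): [28, 10, 38, 5, None, None, None, 3]
Insertion path: 28 -> 38
Result: insert 39 as right child of 38
Final tree (level order): [28, 10, 38, 5, None, None, 39, 3]


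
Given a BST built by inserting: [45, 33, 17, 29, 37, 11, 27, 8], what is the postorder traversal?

Tree insertion order: [45, 33, 17, 29, 37, 11, 27, 8]
Tree (level-order array): [45, 33, None, 17, 37, 11, 29, None, None, 8, None, 27]
Postorder traversal: [8, 11, 27, 29, 17, 37, 33, 45]


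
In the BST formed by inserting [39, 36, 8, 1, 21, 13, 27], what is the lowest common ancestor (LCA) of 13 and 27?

Tree insertion order: [39, 36, 8, 1, 21, 13, 27]
Tree (level-order array): [39, 36, None, 8, None, 1, 21, None, None, 13, 27]
In a BST, the LCA of p=13, q=27 is the first node v on the
root-to-leaf path with p <= v <= q (go left if both < v, right if both > v).
Walk from root:
  at 39: both 13 and 27 < 39, go left
  at 36: both 13 and 27 < 36, go left
  at 8: both 13 and 27 > 8, go right
  at 21: 13 <= 21 <= 27, this is the LCA
LCA = 21


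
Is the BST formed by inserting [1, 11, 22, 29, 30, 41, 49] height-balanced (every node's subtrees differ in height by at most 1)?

Tree (level-order array): [1, None, 11, None, 22, None, 29, None, 30, None, 41, None, 49]
Definition: a tree is height-balanced if, at every node, |h(left) - h(right)| <= 1 (empty subtree has height -1).
Bottom-up per-node check:
  node 49: h_left=-1, h_right=-1, diff=0 [OK], height=0
  node 41: h_left=-1, h_right=0, diff=1 [OK], height=1
  node 30: h_left=-1, h_right=1, diff=2 [FAIL (|-1-1|=2 > 1)], height=2
  node 29: h_left=-1, h_right=2, diff=3 [FAIL (|-1-2|=3 > 1)], height=3
  node 22: h_left=-1, h_right=3, diff=4 [FAIL (|-1-3|=4 > 1)], height=4
  node 11: h_left=-1, h_right=4, diff=5 [FAIL (|-1-4|=5 > 1)], height=5
  node 1: h_left=-1, h_right=5, diff=6 [FAIL (|-1-5|=6 > 1)], height=6
Node 30 violates the condition: |-1 - 1| = 2 > 1.
Result: Not balanced


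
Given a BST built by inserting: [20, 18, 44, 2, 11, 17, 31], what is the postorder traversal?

Tree insertion order: [20, 18, 44, 2, 11, 17, 31]
Tree (level-order array): [20, 18, 44, 2, None, 31, None, None, 11, None, None, None, 17]
Postorder traversal: [17, 11, 2, 18, 31, 44, 20]


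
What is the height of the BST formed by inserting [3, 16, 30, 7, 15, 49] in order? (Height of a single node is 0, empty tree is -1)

Insertion order: [3, 16, 30, 7, 15, 49]
Tree (level-order array): [3, None, 16, 7, 30, None, 15, None, 49]
Compute height bottom-up (empty subtree = -1):
  height(15) = 1 + max(-1, -1) = 0
  height(7) = 1 + max(-1, 0) = 1
  height(49) = 1 + max(-1, -1) = 0
  height(30) = 1 + max(-1, 0) = 1
  height(16) = 1 + max(1, 1) = 2
  height(3) = 1 + max(-1, 2) = 3
Height = 3


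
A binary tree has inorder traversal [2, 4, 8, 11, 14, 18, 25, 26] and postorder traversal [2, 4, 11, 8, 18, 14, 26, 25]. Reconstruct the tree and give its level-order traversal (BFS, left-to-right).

Inorder:   [2, 4, 8, 11, 14, 18, 25, 26]
Postorder: [2, 4, 11, 8, 18, 14, 26, 25]
Algorithm: postorder visits root last, so walk postorder right-to-left;
each value is the root of the current inorder slice — split it at that
value, recurse on the right subtree first, then the left.
Recursive splits:
  root=25; inorder splits into left=[2, 4, 8, 11, 14, 18], right=[26]
  root=26; inorder splits into left=[], right=[]
  root=14; inorder splits into left=[2, 4, 8, 11], right=[18]
  root=18; inorder splits into left=[], right=[]
  root=8; inorder splits into left=[2, 4], right=[11]
  root=11; inorder splits into left=[], right=[]
  root=4; inorder splits into left=[2], right=[]
  root=2; inorder splits into left=[], right=[]
Reconstructed level-order: [25, 14, 26, 8, 18, 4, 11, 2]


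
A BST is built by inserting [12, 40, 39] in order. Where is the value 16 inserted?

Starting tree (level order): [12, None, 40, 39]
Insertion path: 12 -> 40 -> 39
Result: insert 16 as left child of 39
Final tree (level order): [12, None, 40, 39, None, 16]


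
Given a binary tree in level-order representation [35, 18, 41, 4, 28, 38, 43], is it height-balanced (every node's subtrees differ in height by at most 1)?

Tree (level-order array): [35, 18, 41, 4, 28, 38, 43]
Definition: a tree is height-balanced if, at every node, |h(left) - h(right)| <= 1 (empty subtree has height -1).
Bottom-up per-node check:
  node 4: h_left=-1, h_right=-1, diff=0 [OK], height=0
  node 28: h_left=-1, h_right=-1, diff=0 [OK], height=0
  node 18: h_left=0, h_right=0, diff=0 [OK], height=1
  node 38: h_left=-1, h_right=-1, diff=0 [OK], height=0
  node 43: h_left=-1, h_right=-1, diff=0 [OK], height=0
  node 41: h_left=0, h_right=0, diff=0 [OK], height=1
  node 35: h_left=1, h_right=1, diff=0 [OK], height=2
All nodes satisfy the balance condition.
Result: Balanced


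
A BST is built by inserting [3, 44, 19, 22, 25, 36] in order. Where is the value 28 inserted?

Starting tree (level order): [3, None, 44, 19, None, None, 22, None, 25, None, 36]
Insertion path: 3 -> 44 -> 19 -> 22 -> 25 -> 36
Result: insert 28 as left child of 36
Final tree (level order): [3, None, 44, 19, None, None, 22, None, 25, None, 36, 28]


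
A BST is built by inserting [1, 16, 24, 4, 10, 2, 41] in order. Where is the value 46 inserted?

Starting tree (level order): [1, None, 16, 4, 24, 2, 10, None, 41]
Insertion path: 1 -> 16 -> 24 -> 41
Result: insert 46 as right child of 41
Final tree (level order): [1, None, 16, 4, 24, 2, 10, None, 41, None, None, None, None, None, 46]


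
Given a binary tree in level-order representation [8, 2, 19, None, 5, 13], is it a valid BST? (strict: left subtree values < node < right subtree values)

Level-order array: [8, 2, 19, None, 5, 13]
Validate using subtree bounds (lo, hi): at each node, require lo < value < hi,
then recurse left with hi=value and right with lo=value.
Preorder trace (stopping at first violation):
  at node 8 with bounds (-inf, +inf): OK
  at node 2 with bounds (-inf, 8): OK
  at node 5 with bounds (2, 8): OK
  at node 19 with bounds (8, +inf): OK
  at node 13 with bounds (8, 19): OK
No violation found at any node.
Result: Valid BST


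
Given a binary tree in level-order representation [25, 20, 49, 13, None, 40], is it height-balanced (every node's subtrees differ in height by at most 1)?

Tree (level-order array): [25, 20, 49, 13, None, 40]
Definition: a tree is height-balanced if, at every node, |h(left) - h(right)| <= 1 (empty subtree has height -1).
Bottom-up per-node check:
  node 13: h_left=-1, h_right=-1, diff=0 [OK], height=0
  node 20: h_left=0, h_right=-1, diff=1 [OK], height=1
  node 40: h_left=-1, h_right=-1, diff=0 [OK], height=0
  node 49: h_left=0, h_right=-1, diff=1 [OK], height=1
  node 25: h_left=1, h_right=1, diff=0 [OK], height=2
All nodes satisfy the balance condition.
Result: Balanced


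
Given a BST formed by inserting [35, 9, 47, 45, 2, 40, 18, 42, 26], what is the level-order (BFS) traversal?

Tree insertion order: [35, 9, 47, 45, 2, 40, 18, 42, 26]
Tree (level-order array): [35, 9, 47, 2, 18, 45, None, None, None, None, 26, 40, None, None, None, None, 42]
BFS from the root, enqueuing left then right child of each popped node:
  queue [35] -> pop 35, enqueue [9, 47], visited so far: [35]
  queue [9, 47] -> pop 9, enqueue [2, 18], visited so far: [35, 9]
  queue [47, 2, 18] -> pop 47, enqueue [45], visited so far: [35, 9, 47]
  queue [2, 18, 45] -> pop 2, enqueue [none], visited so far: [35, 9, 47, 2]
  queue [18, 45] -> pop 18, enqueue [26], visited so far: [35, 9, 47, 2, 18]
  queue [45, 26] -> pop 45, enqueue [40], visited so far: [35, 9, 47, 2, 18, 45]
  queue [26, 40] -> pop 26, enqueue [none], visited so far: [35, 9, 47, 2, 18, 45, 26]
  queue [40] -> pop 40, enqueue [42], visited so far: [35, 9, 47, 2, 18, 45, 26, 40]
  queue [42] -> pop 42, enqueue [none], visited so far: [35, 9, 47, 2, 18, 45, 26, 40, 42]
Result: [35, 9, 47, 2, 18, 45, 26, 40, 42]


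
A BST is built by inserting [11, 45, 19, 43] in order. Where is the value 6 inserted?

Starting tree (level order): [11, None, 45, 19, None, None, 43]
Insertion path: 11
Result: insert 6 as left child of 11
Final tree (level order): [11, 6, 45, None, None, 19, None, None, 43]


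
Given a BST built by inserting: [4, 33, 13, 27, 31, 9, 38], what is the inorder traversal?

Tree insertion order: [4, 33, 13, 27, 31, 9, 38]
Tree (level-order array): [4, None, 33, 13, 38, 9, 27, None, None, None, None, None, 31]
Inorder traversal: [4, 9, 13, 27, 31, 33, 38]


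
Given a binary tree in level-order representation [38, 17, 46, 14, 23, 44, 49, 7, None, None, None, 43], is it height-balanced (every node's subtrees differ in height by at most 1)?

Tree (level-order array): [38, 17, 46, 14, 23, 44, 49, 7, None, None, None, 43]
Definition: a tree is height-balanced if, at every node, |h(left) - h(right)| <= 1 (empty subtree has height -1).
Bottom-up per-node check:
  node 7: h_left=-1, h_right=-1, diff=0 [OK], height=0
  node 14: h_left=0, h_right=-1, diff=1 [OK], height=1
  node 23: h_left=-1, h_right=-1, diff=0 [OK], height=0
  node 17: h_left=1, h_right=0, diff=1 [OK], height=2
  node 43: h_left=-1, h_right=-1, diff=0 [OK], height=0
  node 44: h_left=0, h_right=-1, diff=1 [OK], height=1
  node 49: h_left=-1, h_right=-1, diff=0 [OK], height=0
  node 46: h_left=1, h_right=0, diff=1 [OK], height=2
  node 38: h_left=2, h_right=2, diff=0 [OK], height=3
All nodes satisfy the balance condition.
Result: Balanced


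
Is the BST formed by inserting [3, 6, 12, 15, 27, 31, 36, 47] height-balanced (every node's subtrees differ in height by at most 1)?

Tree (level-order array): [3, None, 6, None, 12, None, 15, None, 27, None, 31, None, 36, None, 47]
Definition: a tree is height-balanced if, at every node, |h(left) - h(right)| <= 1 (empty subtree has height -1).
Bottom-up per-node check:
  node 47: h_left=-1, h_right=-1, diff=0 [OK], height=0
  node 36: h_left=-1, h_right=0, diff=1 [OK], height=1
  node 31: h_left=-1, h_right=1, diff=2 [FAIL (|-1-1|=2 > 1)], height=2
  node 27: h_left=-1, h_right=2, diff=3 [FAIL (|-1-2|=3 > 1)], height=3
  node 15: h_left=-1, h_right=3, diff=4 [FAIL (|-1-3|=4 > 1)], height=4
  node 12: h_left=-1, h_right=4, diff=5 [FAIL (|-1-4|=5 > 1)], height=5
  node 6: h_left=-1, h_right=5, diff=6 [FAIL (|-1-5|=6 > 1)], height=6
  node 3: h_left=-1, h_right=6, diff=7 [FAIL (|-1-6|=7 > 1)], height=7
Node 31 violates the condition: |-1 - 1| = 2 > 1.
Result: Not balanced


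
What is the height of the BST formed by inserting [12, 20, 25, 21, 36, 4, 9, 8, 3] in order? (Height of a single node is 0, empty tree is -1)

Insertion order: [12, 20, 25, 21, 36, 4, 9, 8, 3]
Tree (level-order array): [12, 4, 20, 3, 9, None, 25, None, None, 8, None, 21, 36]
Compute height bottom-up (empty subtree = -1):
  height(3) = 1 + max(-1, -1) = 0
  height(8) = 1 + max(-1, -1) = 0
  height(9) = 1 + max(0, -1) = 1
  height(4) = 1 + max(0, 1) = 2
  height(21) = 1 + max(-1, -1) = 0
  height(36) = 1 + max(-1, -1) = 0
  height(25) = 1 + max(0, 0) = 1
  height(20) = 1 + max(-1, 1) = 2
  height(12) = 1 + max(2, 2) = 3
Height = 3


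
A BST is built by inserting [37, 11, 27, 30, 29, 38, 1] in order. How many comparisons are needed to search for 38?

Search path for 38: 37 -> 38
Found: True
Comparisons: 2


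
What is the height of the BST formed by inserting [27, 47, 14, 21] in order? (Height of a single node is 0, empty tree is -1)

Insertion order: [27, 47, 14, 21]
Tree (level-order array): [27, 14, 47, None, 21]
Compute height bottom-up (empty subtree = -1):
  height(21) = 1 + max(-1, -1) = 0
  height(14) = 1 + max(-1, 0) = 1
  height(47) = 1 + max(-1, -1) = 0
  height(27) = 1 + max(1, 0) = 2
Height = 2


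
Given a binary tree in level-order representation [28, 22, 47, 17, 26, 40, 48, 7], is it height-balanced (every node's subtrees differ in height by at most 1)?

Tree (level-order array): [28, 22, 47, 17, 26, 40, 48, 7]
Definition: a tree is height-balanced if, at every node, |h(left) - h(right)| <= 1 (empty subtree has height -1).
Bottom-up per-node check:
  node 7: h_left=-1, h_right=-1, diff=0 [OK], height=0
  node 17: h_left=0, h_right=-1, diff=1 [OK], height=1
  node 26: h_left=-1, h_right=-1, diff=0 [OK], height=0
  node 22: h_left=1, h_right=0, diff=1 [OK], height=2
  node 40: h_left=-1, h_right=-1, diff=0 [OK], height=0
  node 48: h_left=-1, h_right=-1, diff=0 [OK], height=0
  node 47: h_left=0, h_right=0, diff=0 [OK], height=1
  node 28: h_left=2, h_right=1, diff=1 [OK], height=3
All nodes satisfy the balance condition.
Result: Balanced


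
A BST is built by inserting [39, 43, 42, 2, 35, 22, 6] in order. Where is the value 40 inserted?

Starting tree (level order): [39, 2, 43, None, 35, 42, None, 22, None, None, None, 6]
Insertion path: 39 -> 43 -> 42
Result: insert 40 as left child of 42
Final tree (level order): [39, 2, 43, None, 35, 42, None, 22, None, 40, None, 6]
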